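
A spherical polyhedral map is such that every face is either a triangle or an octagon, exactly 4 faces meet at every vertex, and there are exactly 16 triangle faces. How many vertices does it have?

16

Let x be the number of octagons; then F = 16 + x.
Edge–face incidences: 2E = 3·16 + 8·x = 48 + 8x.
Every vertex has degree 4, so 4V = 2E.
Euler: V − E + F = 2 ⇒ (2E)/4 − E + (16 + x) = 2.
Multiply by 8: 2·(2E) − 4·(2E) + 8·(16 + x) = 16, i.e. 128 + 8x − 2·(48 + 8x) = 16.
Collecting terms: −8x + 32 = 16, so −8x = −16, so x = 2.
Then 2E = 48 + 8·2 = 64, so E = 32, V = 2E/4 = 16, F = 16 + 2 = 18.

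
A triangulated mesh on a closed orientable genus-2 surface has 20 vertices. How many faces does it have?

χ = 2 − 2·2 = -2, and every face is a triangle so 3F = 2E.
V − E + F = -2 with E = 3F/2 gives 20 − (3/2 − 1)·F = -2, so F = 44 and E = 66.

44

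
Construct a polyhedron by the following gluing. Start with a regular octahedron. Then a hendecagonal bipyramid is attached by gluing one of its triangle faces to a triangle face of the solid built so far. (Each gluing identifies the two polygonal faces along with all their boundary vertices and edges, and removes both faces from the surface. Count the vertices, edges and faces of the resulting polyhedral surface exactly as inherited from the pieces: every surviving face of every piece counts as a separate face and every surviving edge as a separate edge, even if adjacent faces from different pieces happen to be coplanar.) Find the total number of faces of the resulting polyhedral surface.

A regular octahedron: V=6, E=12, F=8.
Attach a hendecagonal bipyramid (V=13, E=33, F=22) along a 3-gon: merge 3 vertices and 3 edges, delete both glued faces → V=16, E=42, F=28.
Check: V − E + F = 16 − 42 + 28 = 2.

28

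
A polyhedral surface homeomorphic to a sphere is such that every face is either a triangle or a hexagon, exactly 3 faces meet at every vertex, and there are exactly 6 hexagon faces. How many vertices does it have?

Let x be the number of triangles; then F = 6 + x.
Edge–face incidences: 2E = 6·6 + 3·x = 36 + 3x.
Every vertex has degree 3, so 3V = 2E.
Euler: V − E + F = 2 ⇒ (2E)/3 − E + (6 + x) = 2.
Multiply by 6: 2·(2E) − 3·(2E) + 6·(6 + x) = 12, i.e. 36 + 6x − (36 + 3x) = 12.
Collecting terms: 3x = 12, so x = 4.
Then 2E = 36 + 3·4 = 48, so E = 24, V = 2E/3 = 16, F = 6 + 4 = 10.

16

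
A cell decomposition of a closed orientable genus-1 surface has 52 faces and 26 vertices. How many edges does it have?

For a closed orientable surface of genus 1, χ = 2 − 2·1 = 0.
E = V + F − (0) = 26 + 52 − (0) = 78.

78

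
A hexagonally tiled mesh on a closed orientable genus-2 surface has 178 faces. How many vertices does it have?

χ = 2 − 2·2 = -2, and every face is a hexagon so 6F = 2E.
E = 6·178/2 = 534. Then V = -2 + E − F = -2 + 534 − 178 = 354.

354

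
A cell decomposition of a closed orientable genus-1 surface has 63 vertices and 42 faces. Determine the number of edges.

105

For a closed orientable surface of genus 1, χ = 2 − 2·1 = 0.
E = V + F − (0) = 63 + 42 − (0) = 105.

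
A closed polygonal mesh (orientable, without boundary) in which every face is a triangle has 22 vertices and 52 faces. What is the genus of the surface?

3

Every face is a triangle, so 2E = 3·52 = 156, giving E = 78.
χ = V − E + F = 22 − 78 + 52 = -4.
For a closed orientable surface χ = 2 − 2g, so g = (2 − (-4))/2 = 3.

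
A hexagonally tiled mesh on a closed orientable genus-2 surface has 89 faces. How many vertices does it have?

176

χ = 2 − 2·2 = -2, and every face is a hexagon so 6F = 2E.
E = 6·89/2 = 267. Then V = -2 + E − F = -2 + 267 − 89 = 176.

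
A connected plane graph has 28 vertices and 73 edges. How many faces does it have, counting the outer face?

47

Euler's formula for a connected plane graph: V − E + F = 2, so F = 2 − 28 + 73 = 47.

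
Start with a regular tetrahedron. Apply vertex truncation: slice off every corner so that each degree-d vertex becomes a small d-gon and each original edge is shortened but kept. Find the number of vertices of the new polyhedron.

12

The base solid has V = 4, E = 6, F = 4.
Truncation replaces each original edge-end by a new vertex, so V′ = 2E = 12.
Each original edge survives, and each old vertex of degree d contributes d new edges; summing degrees gives Σd = 2E, so E′ = E + 2E = 3E = 18.
Each original face survives and each original vertex becomes one new face: F′ = F + V = 8.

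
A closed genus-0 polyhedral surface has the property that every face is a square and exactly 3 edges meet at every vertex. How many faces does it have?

6

Each face has 4 edges and each edge borders two faces, so 2E = 4F.
Each vertex has degree 3, so 3V = 2E and hence V = 4F/3.
Euler: V − E + F = 2 ⇒ (4F/3) − (4F/2) + F = 2.
Multiply by 6: (8 − 12 + 6)F = 12, i.e. 2F = 12.
So F = 6, E = 4·6/2 = 12, V = 4·6/3 = 8.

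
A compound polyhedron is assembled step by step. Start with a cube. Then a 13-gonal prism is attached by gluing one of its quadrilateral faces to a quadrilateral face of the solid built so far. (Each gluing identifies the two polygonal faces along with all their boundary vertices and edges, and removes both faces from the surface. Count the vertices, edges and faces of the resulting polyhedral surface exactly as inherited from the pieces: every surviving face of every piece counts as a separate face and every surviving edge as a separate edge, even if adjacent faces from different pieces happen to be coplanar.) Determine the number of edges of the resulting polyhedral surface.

47

A cube: V=8, E=12, F=6.
Attach a 13-gonal prism (V=26, E=39, F=15) along a 4-gon: merge 4 vertices and 4 edges, delete both glued faces → V=30, E=47, F=19.
Check: V − E + F = 30 − 47 + 19 = 2.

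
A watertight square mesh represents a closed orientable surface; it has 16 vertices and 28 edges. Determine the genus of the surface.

Every face is a square and each edge borders two faces, so 4F = 2·28, giving F = 14.
χ = V − E + F = 16 − 28 + 14 = 2.
For a closed orientable surface χ = 2 − 2g, so g = (2 − (2))/2 = 0.

0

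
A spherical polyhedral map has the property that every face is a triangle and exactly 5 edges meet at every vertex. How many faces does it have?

20

Each face has 3 edges and each edge borders two faces, so 2E = 3F.
Each vertex has degree 5, so 5V = 2E and hence V = 3F/5.
Euler: V − E + F = 2 ⇒ (3F/5) − (3F/2) + F = 2.
Multiply by 10: (6 − 15 + 10)F = 20, i.e. 1F = 20.
So F = 20, E = 3·20/2 = 30, V = 3·20/5 = 12.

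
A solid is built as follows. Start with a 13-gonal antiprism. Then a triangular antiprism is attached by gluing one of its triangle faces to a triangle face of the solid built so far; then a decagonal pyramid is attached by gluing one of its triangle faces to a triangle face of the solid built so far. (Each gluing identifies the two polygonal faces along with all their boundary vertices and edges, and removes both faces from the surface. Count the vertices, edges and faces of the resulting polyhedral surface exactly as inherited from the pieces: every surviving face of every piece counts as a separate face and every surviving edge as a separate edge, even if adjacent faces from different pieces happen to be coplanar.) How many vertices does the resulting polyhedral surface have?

37

A 13-gonal antiprism: V=26, E=52, F=28.
Attach a triangular antiprism (V=6, E=12, F=8) along a 3-gon: merge 3 vertices and 3 edges, delete both glued faces → V=29, E=61, F=34.
Attach a decagonal pyramid (V=11, E=20, F=11) along a 3-gon: merge 3 vertices and 3 edges, delete both glued faces → V=37, E=78, F=43.
Check: V − E + F = 37 − 78 + 43 = 2.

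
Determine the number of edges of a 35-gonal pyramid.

A pyramid on an n-gon base has one n-gon and n triangles: V = 35 + 1 = 36, E = 2·35 = 70, F = 35 + 1 = 36.
Check: V − E + F = 36 − 70 + 36 = 2.

70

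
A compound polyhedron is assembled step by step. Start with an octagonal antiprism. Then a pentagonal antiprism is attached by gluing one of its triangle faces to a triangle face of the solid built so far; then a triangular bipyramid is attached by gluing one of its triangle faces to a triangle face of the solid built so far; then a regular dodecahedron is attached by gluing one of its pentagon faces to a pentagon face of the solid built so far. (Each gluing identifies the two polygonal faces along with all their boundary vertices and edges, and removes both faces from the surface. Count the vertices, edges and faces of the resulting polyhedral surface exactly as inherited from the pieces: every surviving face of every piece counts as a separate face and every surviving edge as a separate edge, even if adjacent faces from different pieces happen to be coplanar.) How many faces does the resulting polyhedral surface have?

42

An octagonal antiprism: V=16, E=32, F=18.
Attach a pentagonal antiprism (V=10, E=20, F=12) along a 3-gon: merge 3 vertices and 3 edges, delete both glued faces → V=23, E=49, F=28.
Attach a triangular bipyramid (V=5, E=9, F=6) along a 3-gon: merge 3 vertices and 3 edges, delete both glued faces → V=25, E=55, F=32.
Attach a regular dodecahedron (V=20, E=30, F=12) along a 5-gon: merge 5 vertices and 5 edges, delete both glued faces → V=40, E=80, F=42.
Check: V − E + F = 40 − 80 + 42 = 2.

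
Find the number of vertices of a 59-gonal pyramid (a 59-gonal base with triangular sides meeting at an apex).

60

A pyramid on an n-gon base has one n-gon and n triangles: V = 59 + 1 = 60, E = 2·59 = 118, F = 59 + 1 = 60.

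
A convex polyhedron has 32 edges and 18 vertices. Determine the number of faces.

16

Here V − E + F = 2.
F = 2 − V + E = 2 − 18 + 32 = 16.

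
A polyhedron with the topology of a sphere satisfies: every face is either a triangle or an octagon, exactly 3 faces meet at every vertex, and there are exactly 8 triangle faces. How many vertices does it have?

24

Let x be the number of octagons; then F = 8 + x.
Edge–face incidences: 2E = 3·8 + 8·x = 24 + 8x.
Every vertex has degree 3, so 3V = 2E.
Euler: V − E + F = 2 ⇒ (2E)/3 − E + (8 + x) = 2.
Multiply by 6: 2·(2E) − 3·(2E) + 6·(8 + x) = 12, i.e. 48 + 6x − (24 + 8x) = 12.
Collecting terms: −2x + 24 = 12, so −2x = −12, so x = 6.
Then 2E = 24 + 8·6 = 72, so E = 36, V = 2E/3 = 24, F = 8 + 6 = 14.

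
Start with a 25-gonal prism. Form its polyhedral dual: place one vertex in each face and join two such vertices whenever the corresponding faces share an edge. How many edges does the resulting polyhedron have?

The base solid has V = 50, E = 75, F = 27.
The dual swaps V and F and preserves E: V′ = F = 27, E′ = E = 75, F′ = V = 50.

75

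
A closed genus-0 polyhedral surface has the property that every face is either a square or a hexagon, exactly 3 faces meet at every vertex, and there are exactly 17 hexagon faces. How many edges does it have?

63

Let x be the number of squares; then F = 17 + x.
Edge–face incidences: 2E = 6·17 + 4·x = 102 + 4x.
Every vertex has degree 3, so 3V = 2E.
Euler: V − E + F = 2 ⇒ (2E)/3 − E + (17 + x) = 2.
Multiply by 6: 2·(2E) − 3·(2E) + 6·(17 + x) = 12, i.e. 102 + 6x − (102 + 4x) = 12.
Collecting terms: 2x = 12, so x = 6.
Then 2E = 102 + 4·6 = 126, so E = 63, V = 2E/3 = 42, F = 17 + 6 = 23.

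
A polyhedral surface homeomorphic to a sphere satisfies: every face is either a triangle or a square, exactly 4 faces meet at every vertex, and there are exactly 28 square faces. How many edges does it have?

Let x be the number of triangles; then F = 28 + x.
Edge–face incidences: 2E = 4·28 + 3·x = 112 + 3x.
Every vertex has degree 4, so 4V = 2E.
Euler: V − E + F = 2 ⇒ (2E)/4 − E + (28 + x) = 2.
Multiply by 8: 2·(2E) − 4·(2E) + 8·(28 + x) = 16, i.e. 224 + 8x − 2·(112 + 3x) = 16.
Collecting terms: 2x = 16, so x = 8.
Then 2E = 112 + 3·8 = 136, so E = 68, V = 2E/4 = 34, F = 28 + 8 = 36.

68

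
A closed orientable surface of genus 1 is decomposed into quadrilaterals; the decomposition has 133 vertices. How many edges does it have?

266

χ = 2 − 2·1 = 0, and every face is a square so 4F = 2E.
V − E + F = 0 with E = 4F/2 gives 133 − (4/2 − 1)·F = 0, so F = 133 and E = 266.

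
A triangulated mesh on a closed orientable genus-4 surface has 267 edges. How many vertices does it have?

χ = 2 − 2·4 = -6, and every face is a triangle so 3F = 2E.
F = 2E/3 = 178. Then V = -6 + E − F = -6 + 267 − 178 = 83.

83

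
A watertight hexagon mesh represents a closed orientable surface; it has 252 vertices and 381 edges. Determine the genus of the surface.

Every face is a hexagon and each edge borders two faces, so 6F = 2·381, giving F = 127.
χ = V − E + F = 252 − 381 + 127 = -2.
For a closed orientable surface χ = 2 − 2g, so g = (2 − (-2))/2 = 2.

2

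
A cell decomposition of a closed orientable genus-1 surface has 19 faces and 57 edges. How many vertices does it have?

For a closed orientable surface of genus 1, χ = 2 − 2·1 = 0.
V = 0 + E − F = 0 + 57 − 19 = 38.

38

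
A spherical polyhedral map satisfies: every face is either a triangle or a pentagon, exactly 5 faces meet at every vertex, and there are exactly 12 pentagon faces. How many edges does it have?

Let x be the number of triangles; then F = 12 + x.
Edge–face incidences: 2E = 5·12 + 3·x = 60 + 3x.
Every vertex has degree 5, so 5V = 2E.
Euler: V − E + F = 2 ⇒ (2E)/5 − E + (12 + x) = 2.
Multiply by 10: 2·(2E) − 5·(2E) + 10·(12 + x) = 20, i.e. 120 + 10x − 3·(60 + 3x) = 20.
Collecting terms: x − 60 = 20, so x = 80.
Then 2E = 60 + 3·80 = 300, so E = 150, V = 2E/5 = 60, F = 12 + 80 = 92.

150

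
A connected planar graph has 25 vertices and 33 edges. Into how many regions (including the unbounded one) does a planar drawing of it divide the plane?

10

Euler's formula for a connected plane graph: V − E + F = 2, so F = 2 − 25 + 33 = 10.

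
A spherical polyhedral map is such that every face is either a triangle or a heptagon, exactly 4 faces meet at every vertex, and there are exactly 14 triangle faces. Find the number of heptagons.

Let x be the number of heptagons; then F = 14 + x.
Edge–face incidences: 2E = 3·14 + 7·x = 42 + 7x.
Every vertex has degree 4, so 4V = 2E.
Euler: V − E + F = 2 ⇒ (2E)/4 − E + (14 + x) = 2.
Multiply by 8: 2·(2E) − 4·(2E) + 8·(14 + x) = 16, i.e. 112 + 8x − 2·(42 + 7x) = 16.
Collecting terms: −6x + 28 = 16, so −6x = −12, so x = 2.
Then 2E = 42 + 7·2 = 56, so E = 28, V = 2E/4 = 14, F = 14 + 2 = 16.

2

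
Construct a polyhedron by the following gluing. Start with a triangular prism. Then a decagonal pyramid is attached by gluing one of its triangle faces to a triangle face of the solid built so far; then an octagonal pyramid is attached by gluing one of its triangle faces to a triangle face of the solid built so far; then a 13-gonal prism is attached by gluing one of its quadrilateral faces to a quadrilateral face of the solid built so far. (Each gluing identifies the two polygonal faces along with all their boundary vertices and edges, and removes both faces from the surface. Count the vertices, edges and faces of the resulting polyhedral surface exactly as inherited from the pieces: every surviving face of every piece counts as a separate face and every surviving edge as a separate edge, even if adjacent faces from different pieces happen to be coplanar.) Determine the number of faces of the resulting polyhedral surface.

34

A triangular prism: V=6, E=9, F=5.
Attach a decagonal pyramid (V=11, E=20, F=11) along a 3-gon: merge 3 vertices and 3 edges, delete both glued faces → V=14, E=26, F=14.
Attach an octagonal pyramid (V=9, E=16, F=9) along a 3-gon: merge 3 vertices and 3 edges, delete both glued faces → V=20, E=39, F=21.
Attach a 13-gonal prism (V=26, E=39, F=15) along a 4-gon: merge 4 vertices and 4 edges, delete both glued faces → V=42, E=74, F=34.
Check: V − E + F = 42 − 74 + 34 = 2.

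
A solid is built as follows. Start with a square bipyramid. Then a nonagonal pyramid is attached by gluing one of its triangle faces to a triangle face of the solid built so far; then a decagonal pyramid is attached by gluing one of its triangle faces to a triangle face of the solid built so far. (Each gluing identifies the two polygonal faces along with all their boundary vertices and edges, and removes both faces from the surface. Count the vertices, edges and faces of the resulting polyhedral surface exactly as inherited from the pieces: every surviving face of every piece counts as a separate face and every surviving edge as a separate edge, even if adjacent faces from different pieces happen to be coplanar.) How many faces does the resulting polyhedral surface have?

A square bipyramid: V=6, E=12, F=8.
Attach a nonagonal pyramid (V=10, E=18, F=10) along a 3-gon: merge 3 vertices and 3 edges, delete both glued faces → V=13, E=27, F=16.
Attach a decagonal pyramid (V=11, E=20, F=11) along a 3-gon: merge 3 vertices and 3 edges, delete both glued faces → V=21, E=44, F=25.
Check: V − E + F = 21 − 44 + 25 = 2.

25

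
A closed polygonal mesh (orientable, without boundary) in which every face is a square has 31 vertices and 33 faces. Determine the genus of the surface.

2

Every face is a square, so 2E = 4·33 = 132, giving E = 66.
χ = V − E + F = 31 − 66 + 33 = -2.
For a closed orientable surface χ = 2 − 2g, so g = (2 − (-2))/2 = 2.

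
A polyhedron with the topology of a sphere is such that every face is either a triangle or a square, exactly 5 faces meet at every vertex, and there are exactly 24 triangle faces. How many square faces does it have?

Let x be the number of squares; then F = 24 + x.
Edge–face incidences: 2E = 3·24 + 4·x = 72 + 4x.
Every vertex has degree 5, so 5V = 2E.
Euler: V − E + F = 2 ⇒ (2E)/5 − E + (24 + x) = 2.
Multiply by 10: 2·(2E) − 5·(2E) + 10·(24 + x) = 20, i.e. 240 + 10x − 3·(72 + 4x) = 20.
Collecting terms: −2x + 24 = 20, so −2x = −4, so x = 2.
Then 2E = 72 + 4·2 = 80, so E = 40, V = 2E/5 = 16, F = 24 + 2 = 26.

2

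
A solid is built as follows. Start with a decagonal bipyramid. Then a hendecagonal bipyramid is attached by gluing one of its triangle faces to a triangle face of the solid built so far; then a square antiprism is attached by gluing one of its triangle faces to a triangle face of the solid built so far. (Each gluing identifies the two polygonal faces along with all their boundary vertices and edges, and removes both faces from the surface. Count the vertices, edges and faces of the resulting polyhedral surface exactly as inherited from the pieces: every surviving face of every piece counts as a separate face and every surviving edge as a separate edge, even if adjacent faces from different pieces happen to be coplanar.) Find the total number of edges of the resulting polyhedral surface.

73

A decagonal bipyramid: V=12, E=30, F=20.
Attach a hendecagonal bipyramid (V=13, E=33, F=22) along a 3-gon: merge 3 vertices and 3 edges, delete both glued faces → V=22, E=60, F=40.
Attach a square antiprism (V=8, E=16, F=10) along a 3-gon: merge 3 vertices and 3 edges, delete both glued faces → V=27, E=73, F=48.
Check: V − E + F = 27 − 73 + 48 = 2.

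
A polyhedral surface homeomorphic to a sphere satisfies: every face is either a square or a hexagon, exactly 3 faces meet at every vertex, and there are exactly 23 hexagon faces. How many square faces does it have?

6

Let x be the number of squares; then F = 23 + x.
Edge–face incidences: 2E = 6·23 + 4·x = 138 + 4x.
Every vertex has degree 3, so 3V = 2E.
Euler: V − E + F = 2 ⇒ (2E)/3 − E + (23 + x) = 2.
Multiply by 6: 2·(2E) − 3·(2E) + 6·(23 + x) = 12, i.e. 138 + 6x − (138 + 4x) = 12.
Collecting terms: 2x = 12, so x = 6.
Then 2E = 138 + 4·6 = 162, so E = 81, V = 2E/3 = 54, F = 23 + 6 = 29.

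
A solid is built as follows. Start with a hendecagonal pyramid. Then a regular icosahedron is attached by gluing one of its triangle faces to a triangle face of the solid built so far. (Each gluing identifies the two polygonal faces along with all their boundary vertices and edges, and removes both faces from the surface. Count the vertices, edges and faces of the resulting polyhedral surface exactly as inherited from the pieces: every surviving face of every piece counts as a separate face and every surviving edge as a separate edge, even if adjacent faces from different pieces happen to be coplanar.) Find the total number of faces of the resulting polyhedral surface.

A hendecagonal pyramid: V=12, E=22, F=12.
Attach a regular icosahedron (V=12, E=30, F=20) along a 3-gon: merge 3 vertices and 3 edges, delete both glued faces → V=21, E=49, F=30.
Check: V − E + F = 21 − 49 + 30 = 2.

30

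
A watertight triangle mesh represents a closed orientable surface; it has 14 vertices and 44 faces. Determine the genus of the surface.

5

Every face is a triangle, so 2E = 3·44 = 132, giving E = 66.
χ = V − E + F = 14 − 66 + 44 = -8.
For a closed orientable surface χ = 2 − 2g, so g = (2 − (-8))/2 = 5.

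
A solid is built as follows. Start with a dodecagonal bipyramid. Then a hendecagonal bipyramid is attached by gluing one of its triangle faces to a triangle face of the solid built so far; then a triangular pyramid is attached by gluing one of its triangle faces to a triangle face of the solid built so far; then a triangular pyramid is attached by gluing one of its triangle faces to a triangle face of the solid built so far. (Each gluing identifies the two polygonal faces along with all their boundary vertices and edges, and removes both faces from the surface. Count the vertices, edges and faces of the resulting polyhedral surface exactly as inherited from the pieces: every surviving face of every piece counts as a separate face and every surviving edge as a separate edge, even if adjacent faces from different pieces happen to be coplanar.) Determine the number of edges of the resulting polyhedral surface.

A dodecagonal bipyramid: V=14, E=36, F=24.
Attach a hendecagonal bipyramid (V=13, E=33, F=22) along a 3-gon: merge 3 vertices and 3 edges, delete both glued faces → V=24, E=66, F=44.
Attach a triangular pyramid (V=4, E=6, F=4) along a 3-gon: merge 3 vertices and 3 edges, delete both glued faces → V=25, E=69, F=46.
Attach a triangular pyramid (V=4, E=6, F=4) along a 3-gon: merge 3 vertices and 3 edges, delete both glued faces → V=26, E=72, F=48.
Check: V − E + F = 26 − 72 + 48 = 2.

72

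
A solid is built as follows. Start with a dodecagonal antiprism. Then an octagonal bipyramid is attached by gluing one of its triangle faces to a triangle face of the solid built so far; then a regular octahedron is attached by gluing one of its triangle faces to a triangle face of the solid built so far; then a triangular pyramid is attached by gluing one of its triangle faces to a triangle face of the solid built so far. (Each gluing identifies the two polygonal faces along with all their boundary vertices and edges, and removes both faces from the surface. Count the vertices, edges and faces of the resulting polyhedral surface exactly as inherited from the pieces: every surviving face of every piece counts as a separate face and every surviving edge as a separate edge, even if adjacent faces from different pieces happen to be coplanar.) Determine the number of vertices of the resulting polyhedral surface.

A dodecagonal antiprism: V=24, E=48, F=26.
Attach an octagonal bipyramid (V=10, E=24, F=16) along a 3-gon: merge 3 vertices and 3 edges, delete both glued faces → V=31, E=69, F=40.
Attach a regular octahedron (V=6, E=12, F=8) along a 3-gon: merge 3 vertices and 3 edges, delete both glued faces → V=34, E=78, F=46.
Attach a triangular pyramid (V=4, E=6, F=4) along a 3-gon: merge 3 vertices and 3 edges, delete both glued faces → V=35, E=81, F=48.
Check: V − E + F = 35 − 81 + 48 = 2.

35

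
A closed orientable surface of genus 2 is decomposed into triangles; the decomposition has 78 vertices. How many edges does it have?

240

χ = 2 − 2·2 = -2, and every face is a triangle so 3F = 2E.
V − E + F = -2 with E = 3F/2 gives 78 − (3/2 − 1)·F = -2, so F = 160 and E = 240.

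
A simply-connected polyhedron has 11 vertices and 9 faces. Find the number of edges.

Here V − E + F = 2.
E = V + F − (2) = 11 + 9 − (2) = 18.

18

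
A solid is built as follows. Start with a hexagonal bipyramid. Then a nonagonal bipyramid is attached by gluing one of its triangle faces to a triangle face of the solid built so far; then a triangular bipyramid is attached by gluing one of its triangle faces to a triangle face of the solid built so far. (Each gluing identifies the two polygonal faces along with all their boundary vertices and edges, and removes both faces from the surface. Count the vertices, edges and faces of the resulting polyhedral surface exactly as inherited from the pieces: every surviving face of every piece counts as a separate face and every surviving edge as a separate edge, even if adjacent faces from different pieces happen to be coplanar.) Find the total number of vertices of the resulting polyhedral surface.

18

A hexagonal bipyramid: V=8, E=18, F=12.
Attach a nonagonal bipyramid (V=11, E=27, F=18) along a 3-gon: merge 3 vertices and 3 edges, delete both glued faces → V=16, E=42, F=28.
Attach a triangular bipyramid (V=5, E=9, F=6) along a 3-gon: merge 3 vertices and 3 edges, delete both glued faces → V=18, E=48, F=32.
Check: V − E + F = 18 − 48 + 32 = 2.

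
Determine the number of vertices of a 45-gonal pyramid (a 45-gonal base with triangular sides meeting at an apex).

46

A pyramid on an n-gon base has one n-gon and n triangles: V = 45 + 1 = 46, E = 2·45 = 90, F = 45 + 1 = 46.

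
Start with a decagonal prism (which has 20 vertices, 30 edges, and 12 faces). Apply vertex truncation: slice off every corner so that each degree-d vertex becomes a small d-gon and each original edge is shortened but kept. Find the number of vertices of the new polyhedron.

Truncation replaces each original edge-end by a new vertex, so V′ = 2E = 60.
Each original edge survives, and each old vertex of degree d contributes d new edges; summing degrees gives Σd = 2E, so E′ = E + 2E = 3E = 90.
Each original face survives and each original vertex becomes one new face: F′ = F + V = 32.

60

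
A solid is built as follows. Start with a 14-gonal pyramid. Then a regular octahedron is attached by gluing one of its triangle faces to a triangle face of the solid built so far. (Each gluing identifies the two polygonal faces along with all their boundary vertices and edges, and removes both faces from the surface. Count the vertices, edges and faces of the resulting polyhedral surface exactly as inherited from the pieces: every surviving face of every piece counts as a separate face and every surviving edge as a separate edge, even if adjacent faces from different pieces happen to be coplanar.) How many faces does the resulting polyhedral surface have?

A 14-gonal pyramid: V=15, E=28, F=15.
Attach a regular octahedron (V=6, E=12, F=8) along a 3-gon: merge 3 vertices and 3 edges, delete both glued faces → V=18, E=37, F=21.
Check: V − E + F = 18 − 37 + 21 = 2.

21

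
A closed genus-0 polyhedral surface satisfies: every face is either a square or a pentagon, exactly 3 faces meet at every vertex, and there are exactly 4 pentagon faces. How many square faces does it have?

Let x be the number of squares; then F = 4 + x.
Edge–face incidences: 2E = 5·4 + 4·x = 20 + 4x.
Every vertex has degree 3, so 3V = 2E.
Euler: V − E + F = 2 ⇒ (2E)/3 − E + (4 + x) = 2.
Multiply by 6: 2·(2E) − 3·(2E) + 6·(4 + x) = 12, i.e. 24 + 6x − (20 + 4x) = 12.
Collecting terms: 2x + 4 = 12, so 2x = 8, so x = 4.
Then 2E = 20 + 4·4 = 36, so E = 18, V = 2E/3 = 12, F = 4 + 4 = 8.

4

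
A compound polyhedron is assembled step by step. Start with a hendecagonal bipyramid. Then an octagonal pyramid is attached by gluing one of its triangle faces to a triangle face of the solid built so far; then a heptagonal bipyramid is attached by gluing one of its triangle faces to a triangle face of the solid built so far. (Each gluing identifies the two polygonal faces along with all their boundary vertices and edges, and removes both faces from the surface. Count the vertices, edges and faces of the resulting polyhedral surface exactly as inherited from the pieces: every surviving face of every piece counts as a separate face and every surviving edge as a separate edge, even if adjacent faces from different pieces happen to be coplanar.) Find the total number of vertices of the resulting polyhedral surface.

A hendecagonal bipyramid: V=13, E=33, F=22.
Attach an octagonal pyramid (V=9, E=16, F=9) along a 3-gon: merge 3 vertices and 3 edges, delete both glued faces → V=19, E=46, F=29.
Attach a heptagonal bipyramid (V=9, E=21, F=14) along a 3-gon: merge 3 vertices and 3 edges, delete both glued faces → V=25, E=64, F=41.
Check: V − E + F = 25 − 64 + 41 = 2.

25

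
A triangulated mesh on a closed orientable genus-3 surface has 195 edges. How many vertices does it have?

61

χ = 2 − 2·3 = -4, and every face is a triangle so 3F = 2E.
F = 2E/3 = 130. Then V = -4 + E − F = -4 + 195 − 130 = 61.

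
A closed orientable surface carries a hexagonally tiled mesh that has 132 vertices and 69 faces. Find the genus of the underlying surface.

4

Every face is a hexagon, so 2E = 6·69 = 414, giving E = 207.
χ = V − E + F = 132 − 207 + 69 = -6.
For a closed orientable surface χ = 2 − 2g, so g = (2 − (-6))/2 = 4.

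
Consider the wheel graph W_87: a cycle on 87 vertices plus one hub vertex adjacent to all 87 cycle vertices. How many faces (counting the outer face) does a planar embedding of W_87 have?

W_87 has V = 87 + 1 = 88 vertices and E = 2·87 = 174 edges.
By Euler's formula F = 2 − V + E = 2 − 88 + 174 = 88.

88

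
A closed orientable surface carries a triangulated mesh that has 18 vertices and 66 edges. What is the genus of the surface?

Every face is a triangle and each edge borders two faces, so 3F = 2·66, giving F = 44.
χ = V − E + F = 18 − 66 + 44 = -4.
For a closed orientable surface χ = 2 − 2g, so g = (2 − (-4))/2 = 3.

3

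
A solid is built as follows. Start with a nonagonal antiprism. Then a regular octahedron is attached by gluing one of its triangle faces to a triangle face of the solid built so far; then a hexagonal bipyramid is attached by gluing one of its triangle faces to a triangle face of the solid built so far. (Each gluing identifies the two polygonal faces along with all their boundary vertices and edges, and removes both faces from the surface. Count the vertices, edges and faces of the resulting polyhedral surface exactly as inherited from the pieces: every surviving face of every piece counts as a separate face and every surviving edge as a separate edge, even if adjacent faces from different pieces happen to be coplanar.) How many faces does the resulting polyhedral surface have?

36

A nonagonal antiprism: V=18, E=36, F=20.
Attach a regular octahedron (V=6, E=12, F=8) along a 3-gon: merge 3 vertices and 3 edges, delete both glued faces → V=21, E=45, F=26.
Attach a hexagonal bipyramid (V=8, E=18, F=12) along a 3-gon: merge 3 vertices and 3 edges, delete both glued faces → V=26, E=60, F=36.
Check: V − E + F = 26 − 60 + 36 = 2.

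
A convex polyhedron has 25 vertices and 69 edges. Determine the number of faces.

Here V − E + F = 2.
F = 2 − V + E = 2 − 25 + 69 = 46.

46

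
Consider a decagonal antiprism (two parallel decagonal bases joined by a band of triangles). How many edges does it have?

40

An antiprism on an n-gon has two n-gon caps and 2n triangles: V = 2·10 = 20, E = 4·10 = 40, F = 2·10 + 2 = 22.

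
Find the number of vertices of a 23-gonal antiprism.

46

An antiprism on an n-gon has two n-gon caps and 2n triangles: V = 2·23 = 46, E = 4·23 = 92, F = 2·23 + 2 = 48.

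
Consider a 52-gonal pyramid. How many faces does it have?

53

A pyramid on an n-gon base has one n-gon and n triangles: V = 52 + 1 = 53, E = 2·52 = 104, F = 52 + 1 = 53.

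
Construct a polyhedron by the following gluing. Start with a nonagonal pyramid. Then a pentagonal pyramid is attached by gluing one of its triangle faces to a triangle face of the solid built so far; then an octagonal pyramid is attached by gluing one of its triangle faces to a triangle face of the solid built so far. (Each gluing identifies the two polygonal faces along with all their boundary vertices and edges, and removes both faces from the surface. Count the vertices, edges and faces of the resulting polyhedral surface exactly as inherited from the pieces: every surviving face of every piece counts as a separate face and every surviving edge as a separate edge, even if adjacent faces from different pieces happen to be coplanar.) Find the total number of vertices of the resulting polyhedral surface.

A nonagonal pyramid: V=10, E=18, F=10.
Attach a pentagonal pyramid (V=6, E=10, F=6) along a 3-gon: merge 3 vertices and 3 edges, delete both glued faces → V=13, E=25, F=14.
Attach an octagonal pyramid (V=9, E=16, F=9) along a 3-gon: merge 3 vertices and 3 edges, delete both glued faces → V=19, E=38, F=21.
Check: V − E + F = 19 − 38 + 21 = 2.

19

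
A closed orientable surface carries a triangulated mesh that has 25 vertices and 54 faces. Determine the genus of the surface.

2

Every face is a triangle, so 2E = 3·54 = 162, giving E = 81.
χ = V − E + F = 25 − 81 + 54 = -2.
For a closed orientable surface χ = 2 − 2g, so g = (2 − (-2))/2 = 2.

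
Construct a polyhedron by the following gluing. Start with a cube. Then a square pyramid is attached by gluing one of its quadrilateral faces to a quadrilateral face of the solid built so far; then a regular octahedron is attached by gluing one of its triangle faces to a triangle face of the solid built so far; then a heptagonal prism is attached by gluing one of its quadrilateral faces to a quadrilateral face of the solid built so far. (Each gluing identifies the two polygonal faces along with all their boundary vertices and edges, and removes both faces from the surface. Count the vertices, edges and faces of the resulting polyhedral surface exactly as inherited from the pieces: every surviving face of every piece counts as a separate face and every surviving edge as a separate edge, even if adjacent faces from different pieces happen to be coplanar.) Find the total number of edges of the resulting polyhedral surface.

42

A cube: V=8, E=12, F=6.
Attach a square pyramid (V=5, E=8, F=5) along a 4-gon: merge 4 vertices and 4 edges, delete both glued faces → V=9, E=16, F=9.
Attach a regular octahedron (V=6, E=12, F=8) along a 3-gon: merge 3 vertices and 3 edges, delete both glued faces → V=12, E=25, F=15.
Attach a heptagonal prism (V=14, E=21, F=9) along a 4-gon: merge 4 vertices and 4 edges, delete both glued faces → V=22, E=42, F=22.
Check: V − E + F = 22 − 42 + 22 = 2.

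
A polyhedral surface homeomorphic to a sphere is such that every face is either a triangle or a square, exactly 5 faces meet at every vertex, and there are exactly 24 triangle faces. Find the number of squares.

Let x be the number of squares; then F = 24 + x.
Edge–face incidences: 2E = 3·24 + 4·x = 72 + 4x.
Every vertex has degree 5, so 5V = 2E.
Euler: V − E + F = 2 ⇒ (2E)/5 − E + (24 + x) = 2.
Multiply by 10: 2·(2E) − 5·(2E) + 10·(24 + x) = 20, i.e. 240 + 10x − 3·(72 + 4x) = 20.
Collecting terms: −2x + 24 = 20, so −2x = −4, so x = 2.
Then 2E = 72 + 4·2 = 80, so E = 40, V = 2E/5 = 16, F = 24 + 2 = 26.

2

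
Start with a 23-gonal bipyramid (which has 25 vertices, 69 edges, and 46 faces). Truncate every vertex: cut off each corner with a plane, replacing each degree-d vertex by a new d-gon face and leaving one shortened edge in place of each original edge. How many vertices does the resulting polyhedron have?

Truncation replaces each original edge-end by a new vertex, so V′ = 2E = 138.
Each original edge survives, and each old vertex of degree d contributes d new edges; summing degrees gives Σd = 2E, so E′ = E + 2E = 3E = 207.
Each original face survives and each original vertex becomes one new face: F′ = F + V = 71.

138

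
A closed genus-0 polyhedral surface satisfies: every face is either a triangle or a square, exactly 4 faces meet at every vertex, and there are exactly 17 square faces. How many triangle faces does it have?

8

Let x be the number of triangles; then F = 17 + x.
Edge–face incidences: 2E = 4·17 + 3·x = 68 + 3x.
Every vertex has degree 4, so 4V = 2E.
Euler: V − E + F = 2 ⇒ (2E)/4 − E + (17 + x) = 2.
Multiply by 8: 2·(2E) − 4·(2E) + 8·(17 + x) = 16, i.e. 136 + 8x − 2·(68 + 3x) = 16.
Collecting terms: 2x = 16, so x = 8.
Then 2E = 68 + 3·8 = 92, so E = 46, V = 2E/4 = 23, F = 17 + 8 = 25.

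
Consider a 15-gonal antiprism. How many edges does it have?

60

An antiprism on an n-gon has two n-gon caps and 2n triangles: V = 2·15 = 30, E = 4·15 = 60, F = 2·15 + 2 = 32.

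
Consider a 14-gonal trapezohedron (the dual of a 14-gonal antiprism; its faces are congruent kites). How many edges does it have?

56

The n-trapezohedron (dual of the n-antiprism) has V = 2·14 + 2 = 30, E = 4·14 = 56, F = 2·14 = 28.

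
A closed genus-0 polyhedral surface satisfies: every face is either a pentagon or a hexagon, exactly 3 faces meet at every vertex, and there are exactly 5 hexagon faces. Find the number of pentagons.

Let x be the number of pentagons; then F = 5 + x.
Edge–face incidences: 2E = 6·5 + 5·x = 30 + 5x.
Every vertex has degree 3, so 3V = 2E.
Euler: V − E + F = 2 ⇒ (2E)/3 − E + (5 + x) = 2.
Multiply by 6: 2·(2E) − 3·(2E) + 6·(5 + x) = 12, i.e. 30 + 6x − (30 + 5x) = 12.
Collecting terms: x = 12.
Then 2E = 30 + 5·12 = 90, so E = 45, V = 2E/3 = 30, F = 5 + 12 = 17.

12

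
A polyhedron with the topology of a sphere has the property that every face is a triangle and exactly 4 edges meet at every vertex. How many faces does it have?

8

Each face has 3 edges and each edge borders two faces, so 2E = 3F.
Each vertex has degree 4, so 4V = 2E and hence V = 3F/4.
Euler: V − E + F = 2 ⇒ (3F/4) − (3F/2) + F = 2.
Multiply by 8: (6 − 12 + 8)F = 16, i.e. 2F = 16.
So F = 8, E = 3·8/2 = 12, V = 3·8/4 = 6.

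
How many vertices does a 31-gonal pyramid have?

32

A pyramid on an n-gon base has one n-gon and n triangles: V = 31 + 1 = 32, E = 2·31 = 62, F = 31 + 1 = 32.
Check: V − E + F = 32 − 62 + 32 = 2.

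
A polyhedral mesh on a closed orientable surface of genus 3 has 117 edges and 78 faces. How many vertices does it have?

For a closed orientable surface of genus 3, χ = 2 − 2·3 = -4.
V = -4 + E − F = -4 + 117 − 78 = 35.

35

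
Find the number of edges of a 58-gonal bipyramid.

174

A bipyramid over an n-gon has 2n triangular faces and n + 2 vertices: V = 58 + 2 = 60, E = 3·58 = 174, F = 2·58 = 116.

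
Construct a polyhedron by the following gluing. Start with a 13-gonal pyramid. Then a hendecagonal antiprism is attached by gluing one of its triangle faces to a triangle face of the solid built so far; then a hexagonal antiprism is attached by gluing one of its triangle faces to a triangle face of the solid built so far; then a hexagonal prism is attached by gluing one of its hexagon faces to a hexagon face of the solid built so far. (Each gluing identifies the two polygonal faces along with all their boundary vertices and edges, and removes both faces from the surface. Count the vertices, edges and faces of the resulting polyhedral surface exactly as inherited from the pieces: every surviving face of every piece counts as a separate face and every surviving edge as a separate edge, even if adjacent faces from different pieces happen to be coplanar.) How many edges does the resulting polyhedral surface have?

100

A 13-gonal pyramid: V=14, E=26, F=14.
Attach a hendecagonal antiprism (V=22, E=44, F=24) along a 3-gon: merge 3 vertices and 3 edges, delete both glued faces → V=33, E=67, F=36.
Attach a hexagonal antiprism (V=12, E=24, F=14) along a 3-gon: merge 3 vertices and 3 edges, delete both glued faces → V=42, E=88, F=48.
Attach a hexagonal prism (V=12, E=18, F=8) along a 6-gon: merge 6 vertices and 6 edges, delete both glued faces → V=48, E=100, F=54.
Check: V − E + F = 48 − 100 + 54 = 2.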